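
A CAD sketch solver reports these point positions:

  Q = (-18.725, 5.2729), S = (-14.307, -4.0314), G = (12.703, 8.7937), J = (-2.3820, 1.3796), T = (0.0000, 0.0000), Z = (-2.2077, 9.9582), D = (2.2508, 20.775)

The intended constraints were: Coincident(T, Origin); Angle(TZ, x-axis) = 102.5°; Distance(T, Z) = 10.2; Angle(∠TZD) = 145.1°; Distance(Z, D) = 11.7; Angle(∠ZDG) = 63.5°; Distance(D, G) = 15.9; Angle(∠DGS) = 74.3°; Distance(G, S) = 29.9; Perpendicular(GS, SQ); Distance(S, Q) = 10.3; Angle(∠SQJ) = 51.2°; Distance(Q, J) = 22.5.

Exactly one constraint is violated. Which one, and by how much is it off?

Distance(Q, J) = 22.5 — off by 5.70.

T = (0.00, 0.00) ✓; TZ at 102.5° ✓; |TZ| = 10.20 ✓; ∠TZD = 145.1° ✓; |ZD| = 11.70 ✓; ∠ZDG = 63.50° ✓; |DG| = 15.90 ✓; ∠DGS = 74.30° ✓; |GS| = 29.90 ✓; ∠(GS, SQ) = 90.00° ✓; |SQ| = 10.30 ✓; ∠SQJ = 51.20° ✓; |QJ| = 16.80 ✗.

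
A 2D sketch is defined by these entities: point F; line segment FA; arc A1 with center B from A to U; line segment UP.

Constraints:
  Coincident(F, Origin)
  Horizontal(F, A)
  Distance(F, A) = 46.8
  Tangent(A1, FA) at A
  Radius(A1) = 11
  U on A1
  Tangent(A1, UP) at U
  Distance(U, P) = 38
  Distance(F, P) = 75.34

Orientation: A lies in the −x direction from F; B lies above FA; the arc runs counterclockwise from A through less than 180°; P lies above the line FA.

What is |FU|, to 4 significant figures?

40.94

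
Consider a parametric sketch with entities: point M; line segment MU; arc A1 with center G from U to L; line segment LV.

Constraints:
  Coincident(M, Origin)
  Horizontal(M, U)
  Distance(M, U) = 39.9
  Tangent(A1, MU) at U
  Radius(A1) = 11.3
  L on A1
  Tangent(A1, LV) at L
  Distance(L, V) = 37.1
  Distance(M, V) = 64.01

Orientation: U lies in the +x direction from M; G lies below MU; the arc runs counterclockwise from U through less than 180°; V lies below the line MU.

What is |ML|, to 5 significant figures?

32.538

M is at the origin; M and U share the same y with |MU| = 39.9 and U on the +x side, so U = (39.900, 0.0000). Since A1 is tangent to MU there, GU ⟂ MU, so G = U + (0, -11.3) = (39.900, -11.300). Since GL ⟂ LV (tangency), |GV| = √(11.3² + 37.1²) = 38.783 regardless of where L sits on A1. So V lies on both circle(M, 64.01) and circle(G, 38.783); the below-MU intersection is V = (39.862, -50.083). L is the foot of the tangent from V: L = (29.087, -14.582).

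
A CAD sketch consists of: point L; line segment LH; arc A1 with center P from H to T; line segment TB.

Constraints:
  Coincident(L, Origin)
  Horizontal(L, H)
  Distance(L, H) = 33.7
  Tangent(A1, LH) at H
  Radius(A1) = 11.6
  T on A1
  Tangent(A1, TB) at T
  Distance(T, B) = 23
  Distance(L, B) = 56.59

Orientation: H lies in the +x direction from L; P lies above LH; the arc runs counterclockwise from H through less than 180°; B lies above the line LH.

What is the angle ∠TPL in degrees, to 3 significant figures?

163°

Checks: ∠(PH, HL) = 90.00° ✓; |PT| = 11.60 ✓; ∠(PT, TB) = 90.00° ✓; |TB| = 23.00 ✓; |LB| = 56.59 ✓.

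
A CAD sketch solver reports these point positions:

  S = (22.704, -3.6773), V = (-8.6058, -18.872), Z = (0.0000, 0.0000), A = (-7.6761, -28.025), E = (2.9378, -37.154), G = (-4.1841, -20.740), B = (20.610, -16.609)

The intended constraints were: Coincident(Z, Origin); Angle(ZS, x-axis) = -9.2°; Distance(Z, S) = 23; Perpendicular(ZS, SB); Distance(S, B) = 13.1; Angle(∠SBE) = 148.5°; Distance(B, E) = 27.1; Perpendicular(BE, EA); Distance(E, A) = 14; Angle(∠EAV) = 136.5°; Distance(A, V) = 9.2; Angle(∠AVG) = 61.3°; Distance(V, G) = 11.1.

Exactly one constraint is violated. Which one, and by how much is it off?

Distance(V, G) = 11.1 — off by 6.30.

Z = (0.00, 0.00) ✓; ZS at -9.200° ✓; |ZS| = 23.00 ✓; ∠(ZS, SB) = 90.00° ✓; |SB| = 13.10 ✓; ∠SBE = 148.5° ✓; |BE| = 27.10 ✓; ∠(BE, EA) = 90.00° ✓; |EA| = 14.00 ✓; ∠EAV = 136.5° ✓; |AV| = 9.200 ✓; ∠AVG = 61.30° ✓; |VG| = 4.800 ✗.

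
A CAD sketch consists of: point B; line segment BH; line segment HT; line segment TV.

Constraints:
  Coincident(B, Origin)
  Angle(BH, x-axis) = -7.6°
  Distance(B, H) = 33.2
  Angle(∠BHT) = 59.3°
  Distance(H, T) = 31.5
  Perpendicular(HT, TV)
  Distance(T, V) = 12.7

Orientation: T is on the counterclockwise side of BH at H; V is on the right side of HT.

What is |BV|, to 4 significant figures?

43.74

B is at the origin; BH runs at -7.6° with length 33.2, so H = 33.2·(cos -7.6°, sin -7.6°) = (32.91, -4.391). ∠BHT = 59.3°, so HT runs at -7.6° + (180° − 59.3°) = 113.1° from the x-axis; with |HT| = 31.5, T = H + 31.5·(cos 113.1°, sin 113.1°) = (20.55, 24.58). HT ⟂ TV; with |TV| = 12.7 on the right of HT, V = T + 12.7·(0.9198, 0.3923) = (32.23, 29.57). Then |BV| = |V − B| = 43.74.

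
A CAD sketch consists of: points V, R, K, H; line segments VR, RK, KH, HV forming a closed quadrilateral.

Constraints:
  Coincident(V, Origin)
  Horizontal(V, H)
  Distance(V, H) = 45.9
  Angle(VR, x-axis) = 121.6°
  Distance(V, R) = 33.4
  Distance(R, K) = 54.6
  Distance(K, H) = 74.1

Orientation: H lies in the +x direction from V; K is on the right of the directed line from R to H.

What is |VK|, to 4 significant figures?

34.95

V is at the origin; VH is horizontal with |VH| = 45.9 and H in +x, so H = (45.9, 0). VR runs at 121.6° with |VR| = 33.4, so R = (-17.50, 28.45). K is determined by |RK| = 54.6 and |KH| = 74.1 together: it lies at the intersection of circle(R, 54.6) and circle(H, 74.1). With |RH| = 69.49, the foot of the radical line on RH is 16.69 from R and the perpendicular offset is √(54.6² − 16.69²) = 51.99. Taking the right-of-RH solution: K = (-23.56, -25.82).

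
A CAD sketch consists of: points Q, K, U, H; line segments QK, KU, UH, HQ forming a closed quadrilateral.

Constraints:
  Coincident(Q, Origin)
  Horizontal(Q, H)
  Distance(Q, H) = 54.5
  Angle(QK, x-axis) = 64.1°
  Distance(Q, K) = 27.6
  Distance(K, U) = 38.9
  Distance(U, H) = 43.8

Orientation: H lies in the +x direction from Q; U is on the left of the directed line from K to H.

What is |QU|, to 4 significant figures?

63.31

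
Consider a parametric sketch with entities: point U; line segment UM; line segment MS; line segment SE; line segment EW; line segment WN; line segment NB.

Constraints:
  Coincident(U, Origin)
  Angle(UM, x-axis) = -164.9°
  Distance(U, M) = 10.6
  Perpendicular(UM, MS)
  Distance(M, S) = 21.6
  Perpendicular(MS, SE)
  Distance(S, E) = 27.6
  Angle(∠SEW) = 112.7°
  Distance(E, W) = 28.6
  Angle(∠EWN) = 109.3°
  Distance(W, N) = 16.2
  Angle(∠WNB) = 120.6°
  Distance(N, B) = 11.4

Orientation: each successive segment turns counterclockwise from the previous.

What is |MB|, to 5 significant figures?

19.908

U is at the origin; UM runs at -164.9° with length 10.6, so M = (-10.234, -2.7613). UM ⟂ MS, so MS runs at -74.900°; with |MS| = 21.6, S = (-4.6071, -23.616). The perpendicularity gives SE at right angles to MS, so SE runs at 15.100°; with |SE| = 27.6, E = (22.040, -16.426). ∠SEW = 112.7° gives EW at 82.400° from the x-axis; with |EW| = 28.6, W = (25.822, 11.923). ∠EWN = 109.3° gives WN at 153.10° from the x-axis; with |WN| = 16.2, N = (11.375, 19.253). ∠WNB = 120.6° gives NB at -147.50° from the x-axis; with |NB| = 11.4, B = (1.7607, 13.127). Then |MB| = |B − M| = 19.908.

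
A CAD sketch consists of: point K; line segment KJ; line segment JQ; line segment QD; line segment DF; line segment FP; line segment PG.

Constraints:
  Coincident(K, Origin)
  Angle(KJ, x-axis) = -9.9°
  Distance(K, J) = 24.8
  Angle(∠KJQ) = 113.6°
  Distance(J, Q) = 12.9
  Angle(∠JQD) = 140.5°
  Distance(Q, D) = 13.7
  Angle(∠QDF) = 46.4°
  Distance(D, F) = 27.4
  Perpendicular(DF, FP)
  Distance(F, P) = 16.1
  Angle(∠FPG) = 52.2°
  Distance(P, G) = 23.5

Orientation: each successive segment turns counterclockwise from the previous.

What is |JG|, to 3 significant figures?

16.6

K is at the origin; KJ runs at -9.9° with length 24.8, so J = (24.4, -4.26). ∠KJQ = 113.6° gives JQ at 56.5° from the x-axis; with |JQ| = 12.9, Q = (31.6, 6.49). ∠JQD = 140.5° gives QD at 96.0° from the x-axis; with |QD| = 13.7, D = (30.1, 20.1). ∠QDF = 46.4° gives DF at -130° from the x-axis; with |DF| = 27.4, F = (12.4, -0.748). The perpendicularity gives FP at right angles to DF, so FP runs at -40.4°; with |FP| = 16.1, P = (24.6, -11.2). ∠FPG = 52.2° gives PG at 87.4° from the x-axis; with |PG| = 23.5, G = (25.7, 12.3). Then |JG| = |G − J| = 16.6.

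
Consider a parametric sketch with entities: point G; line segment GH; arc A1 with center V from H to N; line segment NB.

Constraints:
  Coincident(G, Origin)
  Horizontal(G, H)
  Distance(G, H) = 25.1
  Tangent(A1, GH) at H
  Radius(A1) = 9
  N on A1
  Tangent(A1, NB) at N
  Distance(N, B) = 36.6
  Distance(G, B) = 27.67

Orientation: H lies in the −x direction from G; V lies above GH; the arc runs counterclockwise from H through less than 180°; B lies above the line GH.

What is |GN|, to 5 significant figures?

19.293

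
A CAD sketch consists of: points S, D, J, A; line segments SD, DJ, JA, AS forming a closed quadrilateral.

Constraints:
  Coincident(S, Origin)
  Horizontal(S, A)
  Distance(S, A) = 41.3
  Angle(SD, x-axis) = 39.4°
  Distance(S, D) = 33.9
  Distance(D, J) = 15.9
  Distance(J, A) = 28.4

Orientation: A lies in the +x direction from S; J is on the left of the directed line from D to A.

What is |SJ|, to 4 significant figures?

49.49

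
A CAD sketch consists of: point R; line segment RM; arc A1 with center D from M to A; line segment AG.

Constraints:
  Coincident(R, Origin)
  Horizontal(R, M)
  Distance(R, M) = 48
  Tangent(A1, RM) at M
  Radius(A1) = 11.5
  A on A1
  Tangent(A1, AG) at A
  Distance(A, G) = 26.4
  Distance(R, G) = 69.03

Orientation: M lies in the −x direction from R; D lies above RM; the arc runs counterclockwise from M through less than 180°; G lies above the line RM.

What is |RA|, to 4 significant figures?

43.86

R is at the origin; RM is horizontal with |RM| = 48.0 and M on the −x side, so M = (-48.00, 0.000). Tangency of A1 to RM means the radius DM is perpendicular to RM, so D = M + (0, 11.5) = (-48.00, 11.50). Since DA ⟂ AG (tangency), |DG| = √(11.5² + 26.4²) = 28.80 regardless of where A sits on A1. So G lies on both circle(R, 69.03) and circle(D, 28.80); the above-RM intersection is G = (-57.07, 38.83). A is the foot of the tangent from G: A = (-39.44, 19.18).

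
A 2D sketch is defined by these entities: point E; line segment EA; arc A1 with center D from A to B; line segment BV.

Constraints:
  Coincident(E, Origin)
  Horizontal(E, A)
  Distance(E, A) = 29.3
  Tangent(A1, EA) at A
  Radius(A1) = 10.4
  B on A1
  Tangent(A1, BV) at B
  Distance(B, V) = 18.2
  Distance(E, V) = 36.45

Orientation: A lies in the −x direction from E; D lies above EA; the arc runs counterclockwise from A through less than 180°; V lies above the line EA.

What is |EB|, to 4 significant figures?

22.25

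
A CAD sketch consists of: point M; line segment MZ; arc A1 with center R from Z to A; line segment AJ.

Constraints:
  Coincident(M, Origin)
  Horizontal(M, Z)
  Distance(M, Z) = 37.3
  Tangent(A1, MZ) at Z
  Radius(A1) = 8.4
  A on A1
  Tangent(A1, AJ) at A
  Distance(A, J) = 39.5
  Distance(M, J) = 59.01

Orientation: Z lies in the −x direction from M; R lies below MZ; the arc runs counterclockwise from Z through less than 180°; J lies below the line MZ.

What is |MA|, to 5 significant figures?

46.610

M is at the origin; MZ is horizontal with |MZ| = 37.3 and Z on the −x side, so Z = (-37.300, 0.0000). Since A1 is tangent to MZ there, RZ ⟂ MZ, so R = Z + (0, -8.4) = (-37.300, -8.4000). Since RA ⟂ AJ (tangency), |RJ| = √(8.4² + 39.5²) = 40.383 regardless of where A sits on A1. So J lies on both circle(M, 59.01) and circle(R, 40.383); the below-MZ intersection is J = (-33.468, -48.601). A is the foot of the tangent from J: A = (-45.313, -10.919).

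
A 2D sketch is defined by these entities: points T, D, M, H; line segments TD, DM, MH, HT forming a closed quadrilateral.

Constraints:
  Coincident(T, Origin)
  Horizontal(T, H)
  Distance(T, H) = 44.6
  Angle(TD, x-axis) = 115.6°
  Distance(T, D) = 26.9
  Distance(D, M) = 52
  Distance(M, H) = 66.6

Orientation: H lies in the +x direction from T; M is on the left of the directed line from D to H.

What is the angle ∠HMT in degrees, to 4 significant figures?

38.97°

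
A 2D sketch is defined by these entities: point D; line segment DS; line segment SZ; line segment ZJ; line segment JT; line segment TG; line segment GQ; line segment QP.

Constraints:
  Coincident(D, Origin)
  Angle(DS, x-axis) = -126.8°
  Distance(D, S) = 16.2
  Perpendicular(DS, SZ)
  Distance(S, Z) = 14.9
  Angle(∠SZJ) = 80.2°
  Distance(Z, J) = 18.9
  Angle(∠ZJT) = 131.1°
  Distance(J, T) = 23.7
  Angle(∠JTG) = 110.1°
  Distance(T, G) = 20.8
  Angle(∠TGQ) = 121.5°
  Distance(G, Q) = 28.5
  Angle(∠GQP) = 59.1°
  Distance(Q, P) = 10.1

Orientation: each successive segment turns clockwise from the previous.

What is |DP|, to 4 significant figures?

24.29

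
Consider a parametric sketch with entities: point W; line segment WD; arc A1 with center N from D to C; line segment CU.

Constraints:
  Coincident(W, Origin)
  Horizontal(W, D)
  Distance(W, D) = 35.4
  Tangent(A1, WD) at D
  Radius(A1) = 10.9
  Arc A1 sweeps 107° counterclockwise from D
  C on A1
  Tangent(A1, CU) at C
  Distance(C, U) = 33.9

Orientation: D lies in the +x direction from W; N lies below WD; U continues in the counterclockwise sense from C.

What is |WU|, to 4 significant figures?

58.14

W is at the origin; WD is horizontal with |WD| = 35.4 and D on the +x side, so D = (35.40, 0.000). A1 meets WD tangentially, so ND is at right angles to WD, so N = D + (0, -10.9) = (35.40, -10.90). On A1, D sits at bearing 90° from N; a 107° counterclockwise sweep puts C at bearing 197°, so C = N + 10.9·(cos 197°, sin 197°) = (24.98, -14.09). The tangent condition forces NC to be normal to CU, so CU runs along (−sin 197°, cos 197°); with |CU| = 33.9, U = (34.89, -46.51). Then |WU| = |U − W| = 58.14.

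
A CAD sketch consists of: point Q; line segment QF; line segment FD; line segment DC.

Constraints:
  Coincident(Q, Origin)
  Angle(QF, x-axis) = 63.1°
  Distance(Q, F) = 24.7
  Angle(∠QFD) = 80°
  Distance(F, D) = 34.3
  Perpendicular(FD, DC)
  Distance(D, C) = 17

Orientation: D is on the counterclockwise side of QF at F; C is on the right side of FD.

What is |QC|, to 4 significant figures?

51.07

∠QFD = 80.0°, so FD runs at 63.1° + (180° − 80.0°) = 163.1° from the x-axis; with |FD| = 34.3, D = F + 34.3·(cos 163.1°, sin 163.1°) = (-21.64, 32.00). FD is perpendicular to DC; with |DC| = 17.0 on the right of FD, C = D + 17.0·(0.2907, 0.9568) = (-16.70, 48.26). Then |QC| = |C − Q| = 51.07.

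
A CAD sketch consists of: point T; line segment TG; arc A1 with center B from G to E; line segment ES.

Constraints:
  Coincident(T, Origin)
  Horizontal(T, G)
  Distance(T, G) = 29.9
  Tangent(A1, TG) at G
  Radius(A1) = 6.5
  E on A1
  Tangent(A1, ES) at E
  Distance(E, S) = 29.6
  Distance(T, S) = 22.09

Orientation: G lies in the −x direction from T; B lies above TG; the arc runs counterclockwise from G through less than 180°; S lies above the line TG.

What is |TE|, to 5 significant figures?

25.554

T is at the origin; TG is horizontal with |TG| = 29.9 and G on the −x side, so G = (-29.900, 0.0000). A1 meets TG tangentially, so BG is at right angles to TG, so B = G + (0, 6.5) = (-29.900, 6.5000). Since BE ⟂ ES (tangency), |BS| = √(6.5² + 29.6²) = 30.305 regardless of where E sits on A1. So S lies on both circle(T, 22.09) and circle(B, 30.305); the above-TG intersection is S = (-3.7251, 21.774). E is the foot of the tangent from S: E = (-25.496, 1.7192).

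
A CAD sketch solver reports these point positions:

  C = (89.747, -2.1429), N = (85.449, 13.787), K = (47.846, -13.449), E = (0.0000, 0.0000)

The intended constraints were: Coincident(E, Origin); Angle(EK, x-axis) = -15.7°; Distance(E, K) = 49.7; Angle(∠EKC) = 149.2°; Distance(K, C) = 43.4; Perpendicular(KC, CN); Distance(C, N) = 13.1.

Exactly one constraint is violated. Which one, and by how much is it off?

Distance(C, N) = 13.1 — off by 3.40.

E = (0.00, 0.00) ✓; EK at -15.70° ✓; |EK| = 49.70 ✓; ∠EKC = 149.2° ✓; |KC| = 43.40 ✓; ∠(KC, CN) = 90.00° ✓; |CN| = 16.50 ✗.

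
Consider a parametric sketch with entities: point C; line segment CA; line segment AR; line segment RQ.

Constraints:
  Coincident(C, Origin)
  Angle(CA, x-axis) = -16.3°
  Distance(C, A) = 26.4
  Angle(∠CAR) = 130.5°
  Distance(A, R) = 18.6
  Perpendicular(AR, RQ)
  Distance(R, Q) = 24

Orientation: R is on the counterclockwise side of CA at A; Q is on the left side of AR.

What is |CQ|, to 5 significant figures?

35.960

C is at the origin; CA runs at -16.3° with length 26.4, so A = 26.4·(cos -16.3°, sin -16.3°) = (25.339, -7.4096). ∠CAR = 130.5°, so AR runs at -16.3° + (180° − 130.5°) = 33.200° from the x-axis; with |AR| = 18.6, R = A + 18.6·(cos 33.200°, sin 33.200°) = (40.903, 2.7751). AR is perpendicular to RQ; with |RQ| = 24.0 on the left of AR, Q = R + 24.0·(-0.54756, 0.83676) = (27.761, 22.857). Then |CQ| = |Q − C| = 35.960.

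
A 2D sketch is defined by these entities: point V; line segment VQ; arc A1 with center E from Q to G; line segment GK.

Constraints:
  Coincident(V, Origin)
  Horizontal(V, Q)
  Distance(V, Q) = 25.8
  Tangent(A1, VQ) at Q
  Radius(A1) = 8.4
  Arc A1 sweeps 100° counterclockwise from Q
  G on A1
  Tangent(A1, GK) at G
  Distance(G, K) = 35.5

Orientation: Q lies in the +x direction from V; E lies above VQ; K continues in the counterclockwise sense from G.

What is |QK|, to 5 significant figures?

44.869

V is at the origin; V and Q share the same y with |VQ| = 25.8 and Q on the +x side, so Q = (25.800, 0.0000). The tangent condition forces EQ to be normal to VQ, so E = Q + (0, 8.4) = (25.800, 8.4000). On A1, Q sits at bearing -90° from E; a 100° counterclockwise sweep puts G at bearing 10°, so G = E + 8.4·(cos 10°, sin 10°) = (34.072, 9.8586). The tangent condition forces EG to be normal to GK, so GK runs along (−sin 10°, cos 10°); with |GK| = 35.5, K = (27.908, 44.819). Then |QK| = |K − Q| = 44.869.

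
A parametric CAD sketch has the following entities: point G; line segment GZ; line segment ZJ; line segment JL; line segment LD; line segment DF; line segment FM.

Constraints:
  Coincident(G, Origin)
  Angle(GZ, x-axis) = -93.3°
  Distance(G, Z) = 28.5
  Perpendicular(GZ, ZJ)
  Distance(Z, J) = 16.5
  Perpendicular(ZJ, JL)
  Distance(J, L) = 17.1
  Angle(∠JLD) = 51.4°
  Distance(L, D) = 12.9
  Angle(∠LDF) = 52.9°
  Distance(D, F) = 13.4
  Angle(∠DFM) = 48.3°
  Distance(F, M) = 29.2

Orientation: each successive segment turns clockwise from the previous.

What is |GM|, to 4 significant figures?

6.754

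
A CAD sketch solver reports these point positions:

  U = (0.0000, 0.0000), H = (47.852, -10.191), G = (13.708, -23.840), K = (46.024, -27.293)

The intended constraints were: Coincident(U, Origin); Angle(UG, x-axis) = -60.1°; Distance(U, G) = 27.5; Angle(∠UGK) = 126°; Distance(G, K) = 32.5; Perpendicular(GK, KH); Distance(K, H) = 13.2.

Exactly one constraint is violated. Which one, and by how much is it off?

Distance(K, H) = 13.2 — off by 4.00.

U = (0.00, 0.00) ✓; UG at -60.10° ✓; |UG| = 27.50 ✓; ∠UGK = 126.0° ✓; |GK| = 32.50 ✓; ∠(GK, KH) = 90.00° ✓; |KH| = 17.20 ✗.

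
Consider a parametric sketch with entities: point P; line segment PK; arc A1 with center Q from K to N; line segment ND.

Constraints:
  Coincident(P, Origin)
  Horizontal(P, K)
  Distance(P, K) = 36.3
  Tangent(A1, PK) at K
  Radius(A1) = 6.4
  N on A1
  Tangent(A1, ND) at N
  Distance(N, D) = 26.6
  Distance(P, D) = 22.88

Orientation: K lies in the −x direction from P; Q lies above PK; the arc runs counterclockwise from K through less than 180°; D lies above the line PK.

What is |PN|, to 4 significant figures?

32.08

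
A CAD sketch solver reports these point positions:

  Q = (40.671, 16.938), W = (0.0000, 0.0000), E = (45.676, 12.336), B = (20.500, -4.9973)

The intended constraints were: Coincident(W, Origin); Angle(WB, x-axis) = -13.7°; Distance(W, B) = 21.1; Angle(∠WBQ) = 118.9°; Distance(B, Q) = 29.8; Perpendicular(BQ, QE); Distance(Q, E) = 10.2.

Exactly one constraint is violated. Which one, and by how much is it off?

Distance(Q, E) = 10.2 — off by 3.40.

W = (0.00, 0.00) ✓; WB at -13.70° ✓; |WB| = 21.10 ✓; ∠WBQ = 118.9° ✓; |BQ| = 29.80 ✓; ∠(BQ, QE) = 90.00° ✓; |QE| = 6.799 ✗.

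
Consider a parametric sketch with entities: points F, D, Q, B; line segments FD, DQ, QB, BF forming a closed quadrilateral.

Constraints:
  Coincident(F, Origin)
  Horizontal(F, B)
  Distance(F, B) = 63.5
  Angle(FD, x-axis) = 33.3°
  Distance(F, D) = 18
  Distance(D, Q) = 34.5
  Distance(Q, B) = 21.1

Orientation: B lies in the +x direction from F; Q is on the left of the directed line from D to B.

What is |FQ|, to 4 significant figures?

51.46

Checks: |DQ| = 34.50 ✓; |QB| = 21.10 ✓.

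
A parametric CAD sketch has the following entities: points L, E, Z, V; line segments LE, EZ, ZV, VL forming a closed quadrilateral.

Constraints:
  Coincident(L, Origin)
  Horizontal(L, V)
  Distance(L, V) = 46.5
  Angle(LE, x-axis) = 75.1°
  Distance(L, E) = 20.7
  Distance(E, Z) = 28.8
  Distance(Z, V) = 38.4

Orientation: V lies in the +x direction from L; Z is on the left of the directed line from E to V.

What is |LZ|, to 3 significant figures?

45.9

Checks: |EZ| = 28.80 ✓; |ZV| = 38.40 ✓.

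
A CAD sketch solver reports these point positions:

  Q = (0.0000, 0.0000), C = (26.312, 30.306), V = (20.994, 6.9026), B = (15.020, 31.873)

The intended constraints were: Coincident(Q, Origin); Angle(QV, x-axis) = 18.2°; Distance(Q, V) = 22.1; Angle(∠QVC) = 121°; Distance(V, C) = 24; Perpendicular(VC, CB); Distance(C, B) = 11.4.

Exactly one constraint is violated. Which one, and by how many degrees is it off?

Perpendicular(VC, CB) — off by 4.90°.

Q = (0.00, 0.00) ✓; QV at 18.20° ✓; |QV| = 22.10 ✓; ∠QVC = 121.0° ✓; |VC| = 24.00 ✓; ∠(VC, CB) = 94.90° ✗; |CB| = 11.40 ✓.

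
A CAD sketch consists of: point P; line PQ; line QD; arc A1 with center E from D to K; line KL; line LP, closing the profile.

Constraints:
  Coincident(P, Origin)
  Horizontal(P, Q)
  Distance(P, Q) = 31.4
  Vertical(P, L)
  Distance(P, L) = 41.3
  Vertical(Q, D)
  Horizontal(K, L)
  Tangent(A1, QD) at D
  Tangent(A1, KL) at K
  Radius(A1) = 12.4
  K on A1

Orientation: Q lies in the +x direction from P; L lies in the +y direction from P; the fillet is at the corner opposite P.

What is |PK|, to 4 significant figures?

45.46

P is at the origin; P and Q share the same y with |PQ| = 31.4 and Q on the +x side, so Q = (31.40, 0.000). PL is vertical with |PL| = 41.3 and L on the +y side, so L = (0.000, 41.30). The virtual corner opposite P is at (31.40, 41.30). A1 meets QD tangentially, so ED is at right angles to QD and A1 meets KL tangentially, so EK is at right angles to KL, with radius 12.4, so the center E sits 12.4 in from both sides at E = (19.00, 28.90). That places the tangent points at D = (31.40, 28.90) on QD and K = (19.00, 41.30) on KL. Then |PK| = |K − P| = 45.46.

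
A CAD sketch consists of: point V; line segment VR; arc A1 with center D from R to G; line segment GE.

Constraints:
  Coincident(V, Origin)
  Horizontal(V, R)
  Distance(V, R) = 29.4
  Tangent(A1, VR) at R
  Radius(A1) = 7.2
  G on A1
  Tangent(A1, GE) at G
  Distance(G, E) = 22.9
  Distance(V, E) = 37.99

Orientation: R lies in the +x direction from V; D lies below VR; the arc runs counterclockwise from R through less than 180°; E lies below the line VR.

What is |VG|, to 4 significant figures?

23.41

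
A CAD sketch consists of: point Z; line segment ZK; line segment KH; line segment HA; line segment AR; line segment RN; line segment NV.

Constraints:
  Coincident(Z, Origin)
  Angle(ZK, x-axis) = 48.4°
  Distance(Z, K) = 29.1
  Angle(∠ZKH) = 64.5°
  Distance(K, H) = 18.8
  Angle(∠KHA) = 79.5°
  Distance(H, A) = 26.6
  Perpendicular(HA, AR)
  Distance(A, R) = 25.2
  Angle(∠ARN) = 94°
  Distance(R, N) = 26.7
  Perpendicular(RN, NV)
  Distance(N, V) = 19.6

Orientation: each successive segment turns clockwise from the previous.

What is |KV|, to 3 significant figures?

12.0

Z is at the origin; ZK runs at 48.4° with length 29.1, so K = (19.3, 21.8). ∠ZKH = 64.5° gives KH at -67.1° from the x-axis; with |KH| = 18.8, H = (26.6, 4.44). ∠KHA = 79.5° gives HA at -168° from the x-axis; with |HA| = 26.6, A = (0.656, -1.27). HA is perpendicular to AR, so AR runs at 102°; with |AR| = 25.2, R = (-4.76, 23.3). ∠ARN = 94.0° gives RN at 16.4° from the x-axis; with |RN| = 26.7, N = (20.9, 30.9). The perpendicularity gives NV at right angles to RN, so NV runs at -73.6°; with |NV| = 19.6, V = (26.4, 12.1). Then |KV| = |V − K| = 12.0.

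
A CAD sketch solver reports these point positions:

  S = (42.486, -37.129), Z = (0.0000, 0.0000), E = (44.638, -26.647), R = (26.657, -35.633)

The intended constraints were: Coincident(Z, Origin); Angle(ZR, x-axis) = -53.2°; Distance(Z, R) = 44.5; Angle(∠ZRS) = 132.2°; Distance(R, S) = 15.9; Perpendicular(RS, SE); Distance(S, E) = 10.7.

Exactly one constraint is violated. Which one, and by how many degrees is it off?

Perpendicular(RS, SE) — off by 6.20°.

Z = (0.00, 0.00) ✓; ZR at -53.20° ✓; |ZR| = 44.50 ✓; ∠ZRS = 132.2° ✓; |RS| = 15.90 ✓; ∠(RS, SE) = 83.80° ✗; |SE| = 10.70 ✓.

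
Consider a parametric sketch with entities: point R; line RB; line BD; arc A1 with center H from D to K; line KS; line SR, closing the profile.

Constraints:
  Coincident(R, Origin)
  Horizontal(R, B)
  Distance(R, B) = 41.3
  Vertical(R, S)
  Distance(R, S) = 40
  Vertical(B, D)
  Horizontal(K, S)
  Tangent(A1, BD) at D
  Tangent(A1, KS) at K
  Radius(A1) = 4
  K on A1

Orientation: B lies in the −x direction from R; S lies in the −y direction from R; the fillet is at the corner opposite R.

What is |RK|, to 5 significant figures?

54.693

R is at the origin; R and B share the same y with |RB| = 41.3 and B on the −x side, so B = (-41.300, 0.0000). RS is vertical with |RS| = 40.0 and S on the −y side, so S = (0.0000, -40.000). The virtual corner opposite R is at (-41.300, -40.000). Since A1 is tangent to BD there, HD ⟂ BD and A1 meets KS tangentially, so HK is at right angles to KS, with radius 4.0, so the center H sits 4.0 in from both sides at H = (-37.300, -36.000). That places the tangent points at D = (-41.300, -36.000) on BD and K = (-37.300, -40.000) on KS. Then |RK| = |K − R| = 54.693.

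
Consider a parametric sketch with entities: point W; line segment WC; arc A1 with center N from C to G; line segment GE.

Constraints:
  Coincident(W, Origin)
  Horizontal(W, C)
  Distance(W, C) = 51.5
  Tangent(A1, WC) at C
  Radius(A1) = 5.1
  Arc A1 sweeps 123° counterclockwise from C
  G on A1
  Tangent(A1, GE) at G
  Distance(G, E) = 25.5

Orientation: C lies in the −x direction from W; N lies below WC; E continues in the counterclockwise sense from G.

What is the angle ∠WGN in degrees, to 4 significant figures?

24.96°

W is at the origin; W and C share the same y with |WC| = 51.5 and C on the −x side, so C = (-51.50, 0.000). Tangency of A1 to WC means the radius NC is perpendicular to WC, so N = C + (0, -5.1) = (-51.50, -5.100). On A1, C sits at bearing 90° from N; a 123° counterclockwise sweep puts G at bearing 213°, so G = N + 5.1·(cos 213°, sin 213°) = (-55.78, -7.878). Then cos ∠WGN = GW·GN / (|GW||GN|), giving 24.96°.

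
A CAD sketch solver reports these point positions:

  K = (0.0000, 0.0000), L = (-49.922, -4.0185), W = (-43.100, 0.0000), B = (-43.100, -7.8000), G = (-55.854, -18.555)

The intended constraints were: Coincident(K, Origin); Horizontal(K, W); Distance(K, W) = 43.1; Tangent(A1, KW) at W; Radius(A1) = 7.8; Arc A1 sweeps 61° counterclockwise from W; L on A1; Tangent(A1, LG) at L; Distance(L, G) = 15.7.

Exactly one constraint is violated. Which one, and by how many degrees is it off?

Tangent(A1, LG) at L — off by 6.80°.

K = (0.00, 0.00) ✓; K.y = 0.00, W.y = 0.00 ✓; |KW| = 43.10 ✓; ∠(BW, WK) = 90.00° ✓; |BW| = 7.800 ✓; bearing(B→L) − bearing(B→W) = 61.00° ✓; |BL| = 7.800 ✓; ∠(BL, LG) = 83.20° ✗; |LG| = 15.70 ✓.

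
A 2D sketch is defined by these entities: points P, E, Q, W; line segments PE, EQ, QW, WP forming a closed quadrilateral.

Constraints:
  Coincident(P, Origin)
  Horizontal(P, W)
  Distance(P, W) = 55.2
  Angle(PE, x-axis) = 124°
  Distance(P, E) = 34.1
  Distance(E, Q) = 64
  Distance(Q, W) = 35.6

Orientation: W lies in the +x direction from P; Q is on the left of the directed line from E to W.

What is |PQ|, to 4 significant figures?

56.15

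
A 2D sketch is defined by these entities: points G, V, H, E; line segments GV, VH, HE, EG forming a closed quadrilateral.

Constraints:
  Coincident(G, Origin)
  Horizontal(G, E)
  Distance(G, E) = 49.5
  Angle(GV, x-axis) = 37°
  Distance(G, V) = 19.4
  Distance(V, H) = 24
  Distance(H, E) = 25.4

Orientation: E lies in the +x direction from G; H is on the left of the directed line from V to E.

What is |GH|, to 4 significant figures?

43.20

Checks: G.y = 0.00, E.y = 0.00 ✓; |VH| = 24.00 ✓; |HE| = 25.40 ✓.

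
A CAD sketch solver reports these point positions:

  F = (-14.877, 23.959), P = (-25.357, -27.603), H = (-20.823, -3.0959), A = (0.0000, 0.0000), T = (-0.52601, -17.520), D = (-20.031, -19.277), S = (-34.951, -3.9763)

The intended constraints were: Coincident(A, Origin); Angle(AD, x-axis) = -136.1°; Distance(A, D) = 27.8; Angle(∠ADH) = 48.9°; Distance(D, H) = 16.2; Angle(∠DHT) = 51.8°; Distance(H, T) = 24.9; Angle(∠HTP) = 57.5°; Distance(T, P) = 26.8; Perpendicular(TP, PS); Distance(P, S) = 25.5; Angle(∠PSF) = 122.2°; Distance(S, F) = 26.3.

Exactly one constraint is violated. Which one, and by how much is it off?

Distance(S, F) = 26.3 — off by 8.10.

A = (0.00, 0.00) ✓; AD at -136.1° ✓; |AD| = 27.80 ✓; ∠ADH = 48.90° ✓; |DH| = 16.20 ✓; ∠DHT = 51.80° ✓; |HT| = 24.90 ✓; ∠HTP = 57.50° ✓; |TP| = 26.80 ✓; ∠(TP, PS) = 90.00° ✓; |PS| = 25.50 ✓; ∠PSF = 122.2° ✓; |SF| = 34.40 ✗.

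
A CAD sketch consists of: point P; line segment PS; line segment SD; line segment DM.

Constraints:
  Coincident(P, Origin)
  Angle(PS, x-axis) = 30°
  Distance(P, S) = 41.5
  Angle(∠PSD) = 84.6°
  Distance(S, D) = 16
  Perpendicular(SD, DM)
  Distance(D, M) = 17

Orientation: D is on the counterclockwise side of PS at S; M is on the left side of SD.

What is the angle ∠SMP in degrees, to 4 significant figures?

110.3°

P is at the origin; PS runs at 30.0° with length 41.5, so S = 41.5·(cos 30.0°, sin 30.0°) = (35.94, 20.75). ∠PSD = 84.6°, so SD runs at 30.0° + (180° − 84.6°) = 125.4° from the x-axis; with |SD| = 16.0, D = S + 16.0·(cos 125.4°, sin 125.4°) = (26.67, 33.79). SD ⟂ DM; with |DM| = 17.0 on the left of SD, M = D + 17.0·(-0.8151, -0.5793) = (12.81, 23.94). Then cos ∠SMP = MS·MP / (|MS||MP|), giving 110.3°.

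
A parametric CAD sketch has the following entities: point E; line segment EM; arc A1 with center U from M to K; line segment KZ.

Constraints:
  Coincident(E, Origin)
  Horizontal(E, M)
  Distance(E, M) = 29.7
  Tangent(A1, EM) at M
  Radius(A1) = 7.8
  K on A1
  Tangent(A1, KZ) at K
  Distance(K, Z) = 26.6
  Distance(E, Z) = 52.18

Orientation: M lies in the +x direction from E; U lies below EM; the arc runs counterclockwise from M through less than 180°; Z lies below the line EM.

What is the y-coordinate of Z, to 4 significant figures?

-33.55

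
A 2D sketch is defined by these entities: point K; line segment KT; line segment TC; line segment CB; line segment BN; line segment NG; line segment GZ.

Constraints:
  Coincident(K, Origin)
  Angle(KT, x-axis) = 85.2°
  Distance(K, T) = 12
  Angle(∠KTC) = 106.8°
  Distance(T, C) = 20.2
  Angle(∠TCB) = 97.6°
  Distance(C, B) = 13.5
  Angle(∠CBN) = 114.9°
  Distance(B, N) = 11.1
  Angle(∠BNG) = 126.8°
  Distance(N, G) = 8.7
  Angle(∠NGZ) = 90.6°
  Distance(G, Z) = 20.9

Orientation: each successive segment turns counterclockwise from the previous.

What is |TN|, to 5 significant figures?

23.100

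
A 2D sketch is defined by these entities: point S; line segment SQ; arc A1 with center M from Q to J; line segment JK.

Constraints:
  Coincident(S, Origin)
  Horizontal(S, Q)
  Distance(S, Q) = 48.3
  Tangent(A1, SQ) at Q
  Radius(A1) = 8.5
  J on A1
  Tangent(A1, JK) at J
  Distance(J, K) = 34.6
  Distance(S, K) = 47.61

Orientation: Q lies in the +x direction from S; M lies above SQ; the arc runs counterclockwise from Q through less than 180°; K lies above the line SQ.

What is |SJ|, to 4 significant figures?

56.02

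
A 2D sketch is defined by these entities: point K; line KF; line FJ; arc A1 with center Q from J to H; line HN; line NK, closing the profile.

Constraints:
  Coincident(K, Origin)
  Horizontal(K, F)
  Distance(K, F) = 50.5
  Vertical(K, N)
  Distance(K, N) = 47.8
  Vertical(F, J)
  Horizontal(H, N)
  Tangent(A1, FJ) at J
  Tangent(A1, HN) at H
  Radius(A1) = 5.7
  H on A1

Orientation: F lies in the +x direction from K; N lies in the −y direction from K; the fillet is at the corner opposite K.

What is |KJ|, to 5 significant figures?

65.747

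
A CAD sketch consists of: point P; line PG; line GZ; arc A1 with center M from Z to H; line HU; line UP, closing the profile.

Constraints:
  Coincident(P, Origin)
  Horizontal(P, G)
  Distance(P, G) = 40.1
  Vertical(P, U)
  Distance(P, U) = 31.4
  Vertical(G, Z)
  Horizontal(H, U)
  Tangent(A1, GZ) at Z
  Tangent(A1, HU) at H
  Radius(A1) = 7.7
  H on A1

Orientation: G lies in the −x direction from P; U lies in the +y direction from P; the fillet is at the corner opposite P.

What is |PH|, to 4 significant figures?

45.12

P is at the origin; P and G share the same y with |PG| = 40.1 and G on the −x side, so G = (-40.10, 0.000). P and U share the same x with |PU| = 31.4 and U on the +y side, so U = (0.000, 31.40). The virtual corner opposite P is at (-40.10, 31.40). A1 meets GZ tangentially, so MZ is at right angles to GZ and tangency of A1 to HU means the radius MH is perpendicular to HU, with radius 7.7, so the center M sits 7.7 in from both sides at M = (-32.40, 23.70). That places the tangent points at Z = (-40.10, 23.70) on GZ and H = (-32.40, 31.40) on HU. Then |PH| = |H − P| = 45.12.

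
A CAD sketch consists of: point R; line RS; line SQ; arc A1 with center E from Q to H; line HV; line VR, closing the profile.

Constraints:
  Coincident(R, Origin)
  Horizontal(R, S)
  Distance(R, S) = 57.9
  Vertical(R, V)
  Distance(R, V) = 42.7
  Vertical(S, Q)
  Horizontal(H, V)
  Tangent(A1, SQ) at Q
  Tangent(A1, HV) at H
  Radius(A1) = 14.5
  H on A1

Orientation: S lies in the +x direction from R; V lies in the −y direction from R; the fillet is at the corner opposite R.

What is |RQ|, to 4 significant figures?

64.40

R is at the origin; RS is horizontal with |RS| = 57.9 and S on the +x side, so S = (57.90, 0.000). RV is vertical with |RV| = 42.7 and V on the −y side, so V = (0.000, -42.70). The virtual corner opposite R is at (57.90, -42.70). The tangent condition forces EQ to be normal to SQ and since A1 is tangent to HV there, EH ⟂ HV, with radius 14.5, so the center E sits 14.5 in from both sides at E = (43.40, -28.20). That places the tangent points at Q = (57.90, -28.20) on SQ and H = (43.40, -42.70) on HV. Then |RQ| = |Q − R| = 64.40.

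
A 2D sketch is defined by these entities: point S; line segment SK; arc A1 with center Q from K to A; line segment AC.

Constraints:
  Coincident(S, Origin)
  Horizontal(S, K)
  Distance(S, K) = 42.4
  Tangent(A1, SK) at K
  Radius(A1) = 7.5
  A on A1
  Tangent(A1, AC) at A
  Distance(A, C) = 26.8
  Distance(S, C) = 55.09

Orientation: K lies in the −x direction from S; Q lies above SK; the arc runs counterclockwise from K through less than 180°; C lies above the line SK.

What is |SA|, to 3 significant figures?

36.4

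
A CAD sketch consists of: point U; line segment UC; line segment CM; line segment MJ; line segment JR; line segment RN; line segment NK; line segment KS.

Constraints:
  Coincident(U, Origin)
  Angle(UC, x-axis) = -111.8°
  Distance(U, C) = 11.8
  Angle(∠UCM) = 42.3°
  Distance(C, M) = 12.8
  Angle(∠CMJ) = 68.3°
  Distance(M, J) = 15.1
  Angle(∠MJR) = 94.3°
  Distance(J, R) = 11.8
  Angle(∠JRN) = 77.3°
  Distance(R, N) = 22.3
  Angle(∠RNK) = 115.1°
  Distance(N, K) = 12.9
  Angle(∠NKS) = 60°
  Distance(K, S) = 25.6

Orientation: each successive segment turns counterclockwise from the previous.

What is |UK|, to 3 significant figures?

19.2

U is at the origin; UC runs at -111.8° with length 11.8, so C = (-4.38, -11.0). ∠UCM = 42.3° gives CM at 25.9° from the x-axis; with |CM| = 12.8, M = (7.13, -5.37). ∠CMJ = 68.3° gives MJ at 138° from the x-axis; with |MJ| = 15.1, J = (-4.02, 4.82). ∠MJR = 94.3° gives JR at -137° from the x-axis; with |JR| = 11.8, R = (-12.6, -3.28). ∠JRN = 77.3° gives RN at -34.0° from the x-axis; with |RN| = 22.3, N = (5.88, -15.7). ∠RNK = 115.1° gives NK at 30.9° from the x-axis; with |NK| = 12.9, K = (17.0, -9.12). Then |UK| = |K − U| = 19.2.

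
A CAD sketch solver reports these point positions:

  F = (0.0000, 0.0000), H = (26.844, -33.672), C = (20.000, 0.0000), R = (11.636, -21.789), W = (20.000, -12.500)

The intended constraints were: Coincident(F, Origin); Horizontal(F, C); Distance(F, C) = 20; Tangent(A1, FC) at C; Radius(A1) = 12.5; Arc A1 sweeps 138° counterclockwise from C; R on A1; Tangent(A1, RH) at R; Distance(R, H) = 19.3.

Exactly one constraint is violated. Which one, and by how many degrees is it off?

Tangent(A1, RH) at R — off by 4.00°.

F = (0.00, 0.00) ✓; F.y = 0.00, C.y = 0.00 ✓; |FC| = 20.00 ✓; ∠(WC, CF) = 90.00° ✓; |WC| = 12.50 ✓; bearing(W→R) − bearing(W→C) = 138.0° ✓; |WR| = 12.50 ✓; ∠(WR, RH) = 86.00° ✗; |RH| = 19.30 ✓.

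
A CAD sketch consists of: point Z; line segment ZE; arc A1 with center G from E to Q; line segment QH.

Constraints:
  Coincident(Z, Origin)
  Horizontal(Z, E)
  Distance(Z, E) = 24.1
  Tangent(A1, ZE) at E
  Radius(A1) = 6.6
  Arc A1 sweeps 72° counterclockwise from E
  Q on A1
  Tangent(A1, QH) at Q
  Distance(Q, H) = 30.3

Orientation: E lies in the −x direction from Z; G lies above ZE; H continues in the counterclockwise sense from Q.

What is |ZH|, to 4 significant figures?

34.43

Z is at the origin; ZE is horizontal with |ZE| = 24.1 and E on the −x side, so E = (-24.10, 0.000). The tangent condition forces GE to be normal to ZE, so G = E + (0, 6.6) = (-24.10, 6.600). On A1, E sits at bearing -90° from G; a 72° counterclockwise sweep puts Q at bearing -18°, so Q = G + 6.6·(cos -18°, sin -18°) = (-17.82, 4.560). Tangency of A1 to QH means the radius GQ is perpendicular to QH, so QH runs along (−sin -18°, cos -18°); with |QH| = 30.3, H = (-8.460, 33.38). Then |ZH| = |H − Z| = 34.43.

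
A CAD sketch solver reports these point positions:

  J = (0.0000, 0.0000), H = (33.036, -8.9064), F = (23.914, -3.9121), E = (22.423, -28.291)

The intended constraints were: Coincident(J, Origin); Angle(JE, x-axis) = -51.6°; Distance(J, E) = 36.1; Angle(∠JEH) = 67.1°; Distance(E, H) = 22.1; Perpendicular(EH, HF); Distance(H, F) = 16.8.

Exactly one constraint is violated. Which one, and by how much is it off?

Distance(H, F) = 16.8 — off by 6.40.

J = (0.00, 0.00) ✓; JE at -51.60° ✓; |JE| = 36.10 ✓; ∠JEH = 67.10° ✓; |EH| = 22.10 ✓; ∠(EH, HF) = 90.00° ✓; |HF| = 10.40 ✗.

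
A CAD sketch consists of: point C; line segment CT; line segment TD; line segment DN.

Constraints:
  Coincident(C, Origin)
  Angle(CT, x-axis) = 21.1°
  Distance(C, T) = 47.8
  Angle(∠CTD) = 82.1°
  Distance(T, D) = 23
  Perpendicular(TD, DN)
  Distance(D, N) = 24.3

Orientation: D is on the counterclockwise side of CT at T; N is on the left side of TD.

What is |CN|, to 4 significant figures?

28.30

C is at the origin; CT runs at 21.1° with length 47.8, so T = 47.8·(cos 21.1°, sin 21.1°) = (44.60, 17.21). ∠CTD = 82.1°, so TD runs at 21.1° + (180° − 82.1°) = 119.0° from the x-axis; with |TD| = 23.0, D = T + 23.0·(cos 119.0°, sin 119.0°) = (33.44, 37.32). TD is perpendicular to DN; with |DN| = 24.3 on the left of TD, N = D + 24.3·(-0.8746, -0.4848) = (12.19, 25.54). Then |CN| = |N − C| = 28.30.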